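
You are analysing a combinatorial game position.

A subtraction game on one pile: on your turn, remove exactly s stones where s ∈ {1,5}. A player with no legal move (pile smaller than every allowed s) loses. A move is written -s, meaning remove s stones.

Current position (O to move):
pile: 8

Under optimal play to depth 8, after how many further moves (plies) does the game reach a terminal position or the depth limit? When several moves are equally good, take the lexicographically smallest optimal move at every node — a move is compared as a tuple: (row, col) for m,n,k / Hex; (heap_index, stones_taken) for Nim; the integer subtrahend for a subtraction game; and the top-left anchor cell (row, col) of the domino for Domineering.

PV length from [8]: 8 plies

p1 O@[8]: -1[7]-1* -5[3]-1
p2 X@[7]: -1[6]+1* -5[2]+1
p3 O@[6]: -1[5]-1* -5[1]-1
p4 X@[5]: -1[4]+1* -5[0]+1
p5 O@[4]: -1[3]-1*
p6 X@[3]: -1[2]+1*
p7 O@[2]: -1[1]-1*
p8 X@[1]: -1[0]+1*
p9 O@[0] terminal -1; root [8] d8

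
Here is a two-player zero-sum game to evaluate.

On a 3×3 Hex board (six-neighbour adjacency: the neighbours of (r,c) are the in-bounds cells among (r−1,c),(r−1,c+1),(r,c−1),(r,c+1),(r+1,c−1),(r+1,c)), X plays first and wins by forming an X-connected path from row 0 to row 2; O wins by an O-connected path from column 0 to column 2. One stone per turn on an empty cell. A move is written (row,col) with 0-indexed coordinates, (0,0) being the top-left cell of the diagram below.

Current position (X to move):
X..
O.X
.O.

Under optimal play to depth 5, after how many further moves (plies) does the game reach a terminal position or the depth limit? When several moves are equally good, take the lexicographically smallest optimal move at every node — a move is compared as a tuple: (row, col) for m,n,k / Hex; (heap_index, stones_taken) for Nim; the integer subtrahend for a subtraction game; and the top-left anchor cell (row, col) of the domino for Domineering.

p1 X@[X../O.X/.O.]: (0,1)[XX./O.X/.O.]-1 (0,2)[X.X/O.X/.O.]-1 (1,1)[X../OXX/.O.]+1* (2,0)[X../O.X/XO.]-1 (2,2)[X../O.X/.OX]-1
p2 O@[X../OXX/.O.]: (0,1)[XO./OXX/.O.]-1* (0,2)[X.O/OXX/.O.]-1 (2,0)[X../OXX/OO.]-1 (2,2)[X../OXX/.OO]-1
p3 X@[XO./OXX/.O.]: (0,2)[XOX/OXX/.O.]+1* (2,0)[XO./OXX/XO.]-1 (2,2)[XO./OXX/.OX]-1
p4 O@[XOX/OXX/.O.]: (2,0)[XOX/OXX/OO.]-1* (2,2)[XOX/OXX/.OO]-1
p5 X@[XOX/OXX/OO.]: (2,2)[XOX/OXX/OOX]+1*
p6 O@[XOX/OXX/OOX] terminal -1; root [X../O.X/.O.] d5

PV length from [X../O.X/.O.]: 5 plies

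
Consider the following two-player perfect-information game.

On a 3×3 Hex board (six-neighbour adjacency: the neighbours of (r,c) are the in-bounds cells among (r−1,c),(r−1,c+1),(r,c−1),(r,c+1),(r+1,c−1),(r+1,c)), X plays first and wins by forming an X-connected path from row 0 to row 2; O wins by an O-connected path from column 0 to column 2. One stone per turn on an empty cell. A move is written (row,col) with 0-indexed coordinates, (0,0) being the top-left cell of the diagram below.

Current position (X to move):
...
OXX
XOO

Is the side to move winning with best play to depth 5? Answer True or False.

ply 1, X at .../OXX/XOO | (0,0)=+1→X../OXX/XOO*; (0,1)=+1→.X./OXX/XOO; (0,2)=+1→..X/OXX/XOO
ply 2, O at X../OXX/XOO | (0,1)=-1→XO./OXX/XOO*; (0,2)=-1→X.O/OXX/XOO
ply 3, X at XO./OXX/XOO | (0,2)=+1→XOX/OXX/XOO*
ply 4: XOX/OXX/XOO is terminal -1 (O); from .../OXX/XOO depth 5

X winning at [.../OXX/XOO]: True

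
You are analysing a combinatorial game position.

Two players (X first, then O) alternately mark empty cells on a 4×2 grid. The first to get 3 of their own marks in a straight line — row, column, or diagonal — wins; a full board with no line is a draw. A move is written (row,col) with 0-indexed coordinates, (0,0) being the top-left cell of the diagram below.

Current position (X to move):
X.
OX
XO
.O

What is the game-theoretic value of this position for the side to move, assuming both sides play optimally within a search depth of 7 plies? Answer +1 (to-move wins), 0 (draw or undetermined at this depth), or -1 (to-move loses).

[X./OX/XO/.O] X move#1: (0,1):+0/XX/OX/XO/.O*, (3,0):+0/X./OX/XO/XO
[XX/OX/XO/.O] O move#2: (3,0):+0/XX/OX/XO/OO*
[XX/OX/XO/OO] end (terminal +0, X#3); searched X./OX/XO/.O to 7

value(X./OX/XO/.O, X) = 0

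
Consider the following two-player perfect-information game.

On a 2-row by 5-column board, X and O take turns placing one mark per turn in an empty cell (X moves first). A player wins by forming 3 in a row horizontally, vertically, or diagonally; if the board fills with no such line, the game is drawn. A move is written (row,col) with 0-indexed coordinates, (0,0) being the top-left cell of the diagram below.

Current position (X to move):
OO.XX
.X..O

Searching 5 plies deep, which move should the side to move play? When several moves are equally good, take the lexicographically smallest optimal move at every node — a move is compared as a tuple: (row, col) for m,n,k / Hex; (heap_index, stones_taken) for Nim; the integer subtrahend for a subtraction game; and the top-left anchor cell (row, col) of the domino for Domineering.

p1 X@[OO.XX/.X..O]: (0,2)[OOXXX/.X..O]+1* (1,0)[OO.XX/XX..O]-1 (1,2)[OO.XX/.XX.O]-1 (1,3)[OO.XX/.X.XO]-1
p2 O@[OOXXX/.X..O] terminal -1; root [OO.XX/.X..O] d5

X's best at [OO.XX/.X..O]: (0,2)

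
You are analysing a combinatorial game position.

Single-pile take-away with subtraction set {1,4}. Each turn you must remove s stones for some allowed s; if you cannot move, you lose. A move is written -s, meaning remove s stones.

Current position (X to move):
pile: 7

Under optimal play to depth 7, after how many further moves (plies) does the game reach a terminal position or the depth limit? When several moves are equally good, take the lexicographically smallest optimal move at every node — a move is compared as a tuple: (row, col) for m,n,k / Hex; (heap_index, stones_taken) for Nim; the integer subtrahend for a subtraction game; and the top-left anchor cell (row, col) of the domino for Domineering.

p1 X@[7]: -1[6]-1* -4[3]-1
p2 O@[6]: -1[5]+1* -4[2]+1
p3 X@[5]: -1[4]-1* -4[1]-1
p4 O@[4]: -1[3]-1 -4[0]+1*
p5 X@[0] terminal -1; root [7] d7

PV length from [7]: 4 plies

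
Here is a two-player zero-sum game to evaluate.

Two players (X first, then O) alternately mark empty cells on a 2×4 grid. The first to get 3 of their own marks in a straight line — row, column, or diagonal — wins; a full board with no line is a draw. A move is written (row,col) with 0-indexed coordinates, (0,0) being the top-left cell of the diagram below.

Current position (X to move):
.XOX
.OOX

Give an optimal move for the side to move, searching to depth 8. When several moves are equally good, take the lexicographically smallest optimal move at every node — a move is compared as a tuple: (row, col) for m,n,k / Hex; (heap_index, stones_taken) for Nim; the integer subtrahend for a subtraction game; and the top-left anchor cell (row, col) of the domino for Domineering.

X's best at [.XOX/.OOX]: (1,0)

ply 1, X at .XOX/.OOX | (0,0)=-1→XXOX/.OOX; (1,0)=+0→.XOX/XOOX*
ply 2, O at .XOX/XOOX | (0,0)=+0→OXOX/XOOX*
ply 3: OXOX/XOOX is terminal +0 (X); from .XOX/.OOX depth 8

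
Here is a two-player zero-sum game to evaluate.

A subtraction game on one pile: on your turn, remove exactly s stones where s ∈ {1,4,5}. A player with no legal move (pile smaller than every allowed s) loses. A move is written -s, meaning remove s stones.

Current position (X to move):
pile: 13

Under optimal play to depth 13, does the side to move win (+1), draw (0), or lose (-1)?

[13] X move#1: -1:-1/12, -4:-1/9, -5:+1/8*
[8] O move#2: -1:-1/7*, -4:-1/4, -5:-1/3
[7] X move#3: -1:-1/6, -4:-1/3, -5:+1/2*
[2] O move#4: -1:-1/1*
[1] X move#5: -1:+1/0*
[0] end (terminal -1, O#6); searched 13 to 13

value(13, X) = +1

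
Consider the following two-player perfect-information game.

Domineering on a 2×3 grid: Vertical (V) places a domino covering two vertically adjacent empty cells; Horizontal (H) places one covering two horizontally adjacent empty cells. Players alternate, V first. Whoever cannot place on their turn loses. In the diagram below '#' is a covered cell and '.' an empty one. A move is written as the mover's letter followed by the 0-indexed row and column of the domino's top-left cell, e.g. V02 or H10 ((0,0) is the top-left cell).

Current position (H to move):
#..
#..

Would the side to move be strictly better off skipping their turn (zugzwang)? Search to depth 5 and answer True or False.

zugzwang(#../#.., H) = False

ply 1, H at #../#.. | H01=+1→###/#..*; H11=+1→#../###
ply 2: ###/#.. is terminal -1 (V); from #../#.. depth 5
if H skipped the turn, V would face:
~ ply 1, V at #../#.. | V01=+1→##./##.*; V02=+1→#.#/#.#
~ ply 2: ##./##. is terminal -1 (H); from #../#.. depth 5
compare (H): move=+1 vs pass=-1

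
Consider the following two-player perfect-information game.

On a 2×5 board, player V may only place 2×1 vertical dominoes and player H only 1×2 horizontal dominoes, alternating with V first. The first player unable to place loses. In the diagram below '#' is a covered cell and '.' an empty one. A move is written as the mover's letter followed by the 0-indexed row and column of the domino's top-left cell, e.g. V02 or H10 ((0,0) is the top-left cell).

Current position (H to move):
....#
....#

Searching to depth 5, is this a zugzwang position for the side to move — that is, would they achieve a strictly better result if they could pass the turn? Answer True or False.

[....#/....#] H move#1: H00:-1/##..#/....#, H01:+1/.##.#/....#*, H02:-1/..###/....#, H10:-1/....#/##..#, H11:+1/....#/.##.#, H12:-1/....#/..###
[.##.#/....#] V move#2: V00:-1/###.#/#...#*, V03:-1/.####/...##
[###.#/#...#] H move#3: H11:-1/###.#/###.#, H12:+1/###.#/#.###*
[###.#/#.###] end (terminal -1, V#4); searched ....#/....# to 5
if H skipped the turn, V would face:
~ [....#/....#] V move#1: V00:-1/#...#/#...#*, V01:-1/.#..#/.#..#, V02:-1/..#.#/..#.#, V03:-1/...##/...##
~ [#...#/#...#] H move#2: H01:+1/###.#/#...#*, H02:+1/#.###/#...#, H11:+1/#...#/###.#, H12:+1/#...#/#.###
~ [###.#/#...#] V move#3: V03:-1/#####/#..##*
~ [#####/#..##] H move#4: H11:+1/#####/#####*
~ [#####/#####] end (terminal -1, V#5); searched ....#/....# to 5
compare (H): move=+1 vs pass=+1

zugzwang(....#/....#, H) = False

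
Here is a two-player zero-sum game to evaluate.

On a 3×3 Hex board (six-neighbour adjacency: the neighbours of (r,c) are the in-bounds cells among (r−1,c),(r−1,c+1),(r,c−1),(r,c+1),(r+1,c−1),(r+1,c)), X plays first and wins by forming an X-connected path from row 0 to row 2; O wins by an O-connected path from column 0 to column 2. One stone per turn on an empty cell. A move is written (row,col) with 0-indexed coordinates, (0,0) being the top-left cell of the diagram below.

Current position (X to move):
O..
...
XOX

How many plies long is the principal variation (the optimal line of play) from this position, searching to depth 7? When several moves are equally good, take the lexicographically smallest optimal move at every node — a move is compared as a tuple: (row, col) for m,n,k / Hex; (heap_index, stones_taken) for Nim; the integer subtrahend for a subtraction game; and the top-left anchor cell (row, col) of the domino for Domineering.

PV length from [O../.../XOX]: 3 plies

p1 X@[O../.../XOX]: (0,1)[OX./.../XOX]+1* (0,2)[O.X/.../XOX]+1 (1,0)[O../X../XOX]+1 (1,1)[O../.X./XOX]+1 (1,2)[O../..X/XOX]+1
p2 O@[OX./.../XOX]: (0,2)[OXO/.../XOX]-1* (1,0)[OX./O../XOX]-1 (1,1)[OX./.O./XOX]-1 (1,2)[OX./..O/XOX]-1
p3 X@[OXO/.../XOX]: (1,0)[OXO/X../XOX]+1* (1,1)[OXO/.X./XOX]+1 (1,2)[OXO/..X/XOX]+1
p4 O@[OXO/X../XOX] terminal -1; root [O../.../XOX] d7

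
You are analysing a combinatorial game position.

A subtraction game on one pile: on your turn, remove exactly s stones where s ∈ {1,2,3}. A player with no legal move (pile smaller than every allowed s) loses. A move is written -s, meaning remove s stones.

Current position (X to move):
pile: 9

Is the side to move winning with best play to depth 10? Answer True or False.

ply 1, X at 9 | -1=+1→8*; -2=-1→7; -3=-1→6
ply 2, O at 8 | -1=-1→7*; -2=-1→6; -3=-1→5
ply 3, X at 7 | -1=-1→6; -2=-1→5; -3=+1→4*
ply 4, O at 4 | -1=-1→3*; -2=-1→2; -3=-1→1
ply 5, X at 3 | -1=-1→2; -2=-1→1; -3=+1→0*
ply 6: 0 is terminal -1 (O); from 9 depth 10

X winning at [9]: True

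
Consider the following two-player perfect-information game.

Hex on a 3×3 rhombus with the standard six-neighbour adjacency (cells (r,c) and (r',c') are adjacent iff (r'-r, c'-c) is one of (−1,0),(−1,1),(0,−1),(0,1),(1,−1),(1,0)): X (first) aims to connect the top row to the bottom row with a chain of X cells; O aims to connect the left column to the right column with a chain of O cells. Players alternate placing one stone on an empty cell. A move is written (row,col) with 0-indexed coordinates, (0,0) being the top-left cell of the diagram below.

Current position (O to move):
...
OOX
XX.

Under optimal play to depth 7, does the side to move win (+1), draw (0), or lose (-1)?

[.../OOX/XX.] O move#1: (0,0):-1/O../OOX/XX., (0,1):-1/.O./OOX/XX., (0,2):+1/..O/OOX/XX.*, (2,2):-1/.../OOX/XXO
[..O/OOX/XX.] end (terminal -1, X#2); searched .../OOX/XX. to 7

value(.../OOX/XX., O) = +1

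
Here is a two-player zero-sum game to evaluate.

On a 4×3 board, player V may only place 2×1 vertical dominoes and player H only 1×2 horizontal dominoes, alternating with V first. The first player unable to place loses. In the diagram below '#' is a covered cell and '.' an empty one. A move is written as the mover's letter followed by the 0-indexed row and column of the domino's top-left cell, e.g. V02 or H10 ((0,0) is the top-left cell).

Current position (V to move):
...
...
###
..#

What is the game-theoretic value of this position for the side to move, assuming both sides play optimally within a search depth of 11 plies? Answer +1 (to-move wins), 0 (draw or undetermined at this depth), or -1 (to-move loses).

value(.../.../###/..#, V) = +1

ply 1, V at .../.../###/..# | V00=-1→#../#../###/..#; V01=+1→.#./.#./###/..#*; V02=-1→..#/..#/###/..#
ply 2, H at .#./.#./###/..# | H30=-1→.#./.#./###/###*
ply 3, V at .#./.#./###/### | V00=+1→##./##./###/###*; V02=+1→.##/.##/###/###
ply 4: ##./##./###/### is terminal -1 (H); from .../.../###/..# depth 11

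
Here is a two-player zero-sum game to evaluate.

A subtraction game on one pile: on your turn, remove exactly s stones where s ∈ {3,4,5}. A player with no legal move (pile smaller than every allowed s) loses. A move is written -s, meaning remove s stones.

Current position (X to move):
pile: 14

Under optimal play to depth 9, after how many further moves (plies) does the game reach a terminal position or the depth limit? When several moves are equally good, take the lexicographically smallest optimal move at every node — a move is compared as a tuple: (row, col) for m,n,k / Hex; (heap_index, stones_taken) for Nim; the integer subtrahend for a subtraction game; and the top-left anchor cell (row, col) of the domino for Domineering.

PV length from [14]: 3 plies

p1 X@[14]: -3[11]-1 -4[10]+1* -5[9]+1
p2 O@[10]: -3[7]-1* -4[6]-1 -5[5]-1
p3 X@[7]: -3[4]-1 -4[3]-1 -5[2]+1*
p4 O@[2] terminal -1; root [14] d9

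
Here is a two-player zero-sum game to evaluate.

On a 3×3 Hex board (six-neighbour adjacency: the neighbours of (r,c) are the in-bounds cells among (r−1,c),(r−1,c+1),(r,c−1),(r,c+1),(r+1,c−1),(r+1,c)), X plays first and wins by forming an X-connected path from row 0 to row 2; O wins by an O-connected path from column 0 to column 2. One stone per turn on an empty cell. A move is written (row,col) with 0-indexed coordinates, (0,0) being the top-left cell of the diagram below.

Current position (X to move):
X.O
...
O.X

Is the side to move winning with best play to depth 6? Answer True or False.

ply 1, X at X.O/.../O.X | (0,1)=-1→XXO/.../O.X; (1,0)=-1→X.O/X../O.X; (1,1)=+1→X.O/.X./O.X*; (1,2)=-1→X.O/..X/O.X; (2,1)=-1→X.O/.../OXX
ply 2, O at X.O/.X./O.X | (0,1)=-1→XOO/.X./O.X*; (1,0)=-1→X.O/OX./O.X; (1,2)=-1→X.O/.XO/O.X; (2,1)=-1→X.O/.X./OOX
ply 3, X at XOO/.X./O.X | (1,0)=+1→XOO/XX./O.X*; (1,2)=-1→XOO/.XX/O.X; (2,1)=-1→XOO/.X./OXX
ply 4, O at XOO/XX./O.X | (1,2)=-1→XOO/XXO/O.X*; (2,1)=-1→XOO/XX./OOX
ply 5, X at XOO/XXO/O.X | (2,1)=+1→XOO/XXO/OXX*
ply 6: XOO/XXO/OXX is terminal -1 (O); from X.O/.../O.X depth 6

X winning at [X.O/.../O.X]: True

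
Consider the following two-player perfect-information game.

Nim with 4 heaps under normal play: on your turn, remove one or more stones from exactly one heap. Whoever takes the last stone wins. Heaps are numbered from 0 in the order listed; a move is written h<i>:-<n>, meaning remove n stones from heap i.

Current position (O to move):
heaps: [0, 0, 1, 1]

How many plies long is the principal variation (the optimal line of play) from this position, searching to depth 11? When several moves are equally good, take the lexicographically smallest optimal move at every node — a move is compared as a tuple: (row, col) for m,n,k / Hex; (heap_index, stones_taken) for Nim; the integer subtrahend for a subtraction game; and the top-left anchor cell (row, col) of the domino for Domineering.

p1 O@[(0,0,1,1)]: h2:-1[(0,0,0,1)]-1* h3:-1[(0,0,1,0)]-1
p2 X@[(0,0,0,1)]: h3:-1[(0,0,0,0)]+1*
p3 O@[(0,0,0,0)] terminal -1; root [(0,0,1,1)] d11

PV length from [(0,0,1,1)]: 2 plies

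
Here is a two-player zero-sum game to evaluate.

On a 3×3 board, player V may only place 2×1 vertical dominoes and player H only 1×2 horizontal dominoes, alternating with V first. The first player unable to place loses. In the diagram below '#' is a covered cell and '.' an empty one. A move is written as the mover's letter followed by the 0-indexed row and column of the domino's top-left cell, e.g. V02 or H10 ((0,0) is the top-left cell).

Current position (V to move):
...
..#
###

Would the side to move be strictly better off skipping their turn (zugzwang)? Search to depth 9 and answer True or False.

p1 V@[.../..#/###]: V00[#../#.#/###]-1 V01[.#./.##/###]+1*
p2 H@[.#./.##/###] terminal -1; root [.../..#/###] d9
suppose V passes — search the same position with H to move:
pass> p1 H@[.../..#/###]: H00[##./..#/###]+1* H01[.##/..#/###]-1 H10[.../###/###]+1
pass> p2 V@[##./..#/###] terminal -1; root [.../..#/###] d9
for V: play +1, pass -1

zugzwang(.../..#/###, V) = False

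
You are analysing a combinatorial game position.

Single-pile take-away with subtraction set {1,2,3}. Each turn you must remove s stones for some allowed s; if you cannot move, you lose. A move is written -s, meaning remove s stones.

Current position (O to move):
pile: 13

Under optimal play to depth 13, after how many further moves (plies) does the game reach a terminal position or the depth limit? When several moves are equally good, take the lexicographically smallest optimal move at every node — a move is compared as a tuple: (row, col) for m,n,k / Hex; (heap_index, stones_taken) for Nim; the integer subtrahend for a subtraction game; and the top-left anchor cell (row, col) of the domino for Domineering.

PV length from [13]: 7 plies

ply 1, O at 13 | -1=+1→12*; -2=-1→11; -3=-1→10
ply 2, X at 12 | -1=-1→11*; -2=-1→10; -3=-1→9
ply 3, O at 11 | -1=-1→10; -2=-1→9; -3=+1→8*
ply 4, X at 8 | -1=-1→7*; -2=-1→6; -3=-1→5
ply 5, O at 7 | -1=-1→6; -2=-1→5; -3=+1→4*
ply 6, X at 4 | -1=-1→3*; -2=-1→2; -3=-1→1
ply 7, O at 3 | -1=-1→2; -2=-1→1; -3=+1→0*
ply 8: 0 is terminal -1 (X); from 13 depth 13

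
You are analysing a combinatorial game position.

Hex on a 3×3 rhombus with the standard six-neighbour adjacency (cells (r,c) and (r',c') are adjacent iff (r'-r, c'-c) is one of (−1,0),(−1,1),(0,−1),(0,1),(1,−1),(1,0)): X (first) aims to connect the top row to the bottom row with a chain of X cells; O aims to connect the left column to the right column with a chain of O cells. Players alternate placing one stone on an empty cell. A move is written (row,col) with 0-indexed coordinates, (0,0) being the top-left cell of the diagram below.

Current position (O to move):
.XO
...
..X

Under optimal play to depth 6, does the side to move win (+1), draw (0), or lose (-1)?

value(.XO/.../..X, O) = +1

p1 O@[.XO/.../..X]: (0,0)[OXO/.../..X]-1 (1,0)[.XO/O../..X]-1 (1,1)[.XO/.O./..X]+1* (1,2)[.XO/..O/..X]-1 (2,0)[.XO/.../O.X]-1 (2,1)[.XO/.../.OX]-1
p2 X@[.XO/.O./..X]: (0,0)[XXO/.O./..X]-1* (1,0)[.XO/XO./..X]-1 (1,2)[.XO/.OX/..X]-1 (2,0)[.XO/.O./X.X]-1 (2,1)[.XO/.O./.XX]-1
p3 O@[XXO/.O./..X]: (1,0)[XXO/OO./..X]+1* (1,2)[XXO/.OO/..X]+1 (2,0)[XXO/.O./O.X]+1 (2,1)[XXO/.O./.OX]+1
p4 X@[XXO/OO./..X] terminal -1; root [.XO/.../..X] d6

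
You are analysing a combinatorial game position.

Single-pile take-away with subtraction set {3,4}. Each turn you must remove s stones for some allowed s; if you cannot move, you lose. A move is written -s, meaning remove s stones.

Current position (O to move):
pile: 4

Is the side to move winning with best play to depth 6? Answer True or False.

O winning at [4]: True

p1 O@[4]: -3[1]+1* -4[0]+1
p2 X@[1] terminal -1; root [4] d6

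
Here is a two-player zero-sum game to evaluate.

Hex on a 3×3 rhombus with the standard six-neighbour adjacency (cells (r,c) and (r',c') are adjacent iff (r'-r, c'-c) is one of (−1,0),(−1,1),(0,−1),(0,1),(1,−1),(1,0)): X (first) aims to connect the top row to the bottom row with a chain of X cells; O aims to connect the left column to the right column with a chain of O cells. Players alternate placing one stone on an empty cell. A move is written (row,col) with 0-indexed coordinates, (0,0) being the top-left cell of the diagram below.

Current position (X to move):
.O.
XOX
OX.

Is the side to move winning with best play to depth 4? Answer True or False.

p1 X@[.O./XOX/OX.]: (0,0)[XO./XOX/OX.]-1 (0,2)[.OX/XOX/OX.]+1* (2,2)[.O./XOX/OXX]-1
p2 O@[.OX/XOX/OX.] terminal -1; root [.O./XOX/OX.] d4

X winning at [.O./XOX/OX.]: True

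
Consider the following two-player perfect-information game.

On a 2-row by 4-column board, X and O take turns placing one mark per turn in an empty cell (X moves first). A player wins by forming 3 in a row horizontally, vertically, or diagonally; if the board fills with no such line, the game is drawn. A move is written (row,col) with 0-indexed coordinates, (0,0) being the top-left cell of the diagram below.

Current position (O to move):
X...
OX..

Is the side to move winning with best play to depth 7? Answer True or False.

p1 O@[X.../OX..]: (0,1)[XO../OX..]+0* (0,2)[X.O./OX..]+0 (0,3)[X..O/OX..]+0 (1,2)[X.../OXO.]+0 (1,3)[X.../OX.O]+0
p2 X@[XO../OX..]: (0,2)[XOX./OX..]+0* (0,3)[XO.X/OX..]+0 (1,2)[XO../OXX.]+0 (1,3)[XO../OX.X]+0
p3 O@[XOX./OX..]: (0,3)[XOXO/OX..]+0* (1,2)[XOX./OXO.]+0 (1,3)[XOX./OX.O]+0
p4 X@[XOXO/OX..]: (1,2)[XOXO/OXX.]+0* (1,3)[XOXO/OX.X]+0
p5 O@[XOXO/OXX.]: (1,3)[XOXO/OXXO]+0*
p6 X@[XOXO/OXXO] terminal +0; root [X.../OX..] d7

O winning at [X.../OX..]: False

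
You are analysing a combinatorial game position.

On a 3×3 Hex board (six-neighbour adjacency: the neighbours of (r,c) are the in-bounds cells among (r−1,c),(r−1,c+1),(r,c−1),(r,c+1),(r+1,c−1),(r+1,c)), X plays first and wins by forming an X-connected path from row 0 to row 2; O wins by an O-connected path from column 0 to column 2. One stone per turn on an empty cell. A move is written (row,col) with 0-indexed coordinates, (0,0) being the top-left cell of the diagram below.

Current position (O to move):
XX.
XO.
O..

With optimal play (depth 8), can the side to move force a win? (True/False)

p1 O@[XX./XO./O..]: (0,2)[XXO/XO./O..]+1* (1,2)[XX./XOO/O..]+1 (2,1)[XX./XO./OO.]+1 (2,2)[XX./XO./O.O]+1
p2 X@[XXO/XO./O..] terminal -1; root [XX./XO./O..] d8

O winning at [XX./XO./O..]: True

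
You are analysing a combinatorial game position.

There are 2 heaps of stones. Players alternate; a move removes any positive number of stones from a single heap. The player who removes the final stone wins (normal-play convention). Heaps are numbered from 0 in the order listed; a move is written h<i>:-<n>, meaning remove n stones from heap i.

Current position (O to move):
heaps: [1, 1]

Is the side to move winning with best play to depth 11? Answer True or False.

O winning at [(1,1)]: False

[(1,1)] O move#1: h0:-1:-1/(0,1)*, h1:-1:-1/(1,0)
[(0,1)] X move#2: h1:-1:+1/(0,0)*
[(0,0)] end (terminal -1, O#3); searched (1,1) to 11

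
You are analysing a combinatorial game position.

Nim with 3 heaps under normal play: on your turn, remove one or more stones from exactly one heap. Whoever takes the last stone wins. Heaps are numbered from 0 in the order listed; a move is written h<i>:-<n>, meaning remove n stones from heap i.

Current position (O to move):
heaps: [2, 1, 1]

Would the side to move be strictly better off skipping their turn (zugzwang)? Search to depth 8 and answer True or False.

[(2,1,1)] O move#1: h0:-1:-1/(1,1,1), h0:-2:+1/(0,1,1)*, h1:-1:-1/(2,0,1), h2:-1:-1/(2,1,0)
[(0,1,1)] X move#2: h1:-1:-1/(0,0,1)*, h2:-1:-1/(0,1,0)
[(0,0,1)] O move#3: h2:-1:+1/(0,0,0)*
[(0,0,0)] end (terminal -1, X#4); searched (2,1,1) to 8
if O skipped the turn, X would face:
~ [(2,1,1)] X move#1: h0:-1:-1/(1,1,1), h0:-2:+1/(0,1,1)*, h1:-1:-1/(2,0,1), h2:-1:-1/(2,1,0)
~ [(0,1,1)] O move#2: h1:-1:-1/(0,0,1)*, h2:-1:-1/(0,1,0)
~ [(0,0,1)] X move#3: h2:-1:+1/(0,0,0)*
~ [(0,0,0)] end (terminal -1, O#4); searched (2,1,1) to 8
compare (O): move=+1 vs pass=-1

zugzwang((2,1,1), O) = False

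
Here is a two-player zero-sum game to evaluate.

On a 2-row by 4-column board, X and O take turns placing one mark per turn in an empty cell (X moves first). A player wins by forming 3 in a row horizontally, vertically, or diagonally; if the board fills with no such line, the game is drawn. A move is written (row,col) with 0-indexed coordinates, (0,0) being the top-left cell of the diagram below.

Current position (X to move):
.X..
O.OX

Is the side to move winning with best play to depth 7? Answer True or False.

X winning at [.X../O.OX]: False

ply 1, X at .X../O.OX | (0,0)=-1→XX../O.OX; (0,2)=-1→.XX./O.OX; (0,3)=-1→.X.X/O.OX; (1,1)=+0→.X../OXOX*
ply 2, O at .X../OXOX | (0,0)=+0→OX../OXOX*; (0,2)=+0→.XO./OXOX; (0,3)=+0→.X.O/OXOX
ply 3, X at OX../OXOX | (0,2)=+0→OXX./OXOX*; (0,3)=+0→OX.X/OXOX
ply 4, O at OXX./OXOX | (0,3)=+0→OXXO/OXOX*
ply 5: OXXO/OXOX is terminal +0 (X); from .X../O.OX depth 7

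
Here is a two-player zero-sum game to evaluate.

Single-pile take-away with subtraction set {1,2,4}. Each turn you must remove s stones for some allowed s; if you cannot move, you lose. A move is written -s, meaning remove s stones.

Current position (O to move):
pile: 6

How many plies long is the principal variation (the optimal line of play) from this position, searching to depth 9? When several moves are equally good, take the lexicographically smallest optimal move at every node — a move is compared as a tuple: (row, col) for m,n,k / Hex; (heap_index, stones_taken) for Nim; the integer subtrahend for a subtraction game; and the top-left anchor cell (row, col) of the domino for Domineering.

PV length from [6]: 4 plies

[6] O move#1: -1:-1/5*, -2:-1/4, -4:-1/2
[5] X move#2: -1:-1/4, -2:+1/3*, -4:-1/1
[3] O move#3: -1:-1/2*, -2:-1/1
[2] X move#4: -1:-1/1, -2:+1/0*
[0] end (terminal -1, O#5); searched 6 to 9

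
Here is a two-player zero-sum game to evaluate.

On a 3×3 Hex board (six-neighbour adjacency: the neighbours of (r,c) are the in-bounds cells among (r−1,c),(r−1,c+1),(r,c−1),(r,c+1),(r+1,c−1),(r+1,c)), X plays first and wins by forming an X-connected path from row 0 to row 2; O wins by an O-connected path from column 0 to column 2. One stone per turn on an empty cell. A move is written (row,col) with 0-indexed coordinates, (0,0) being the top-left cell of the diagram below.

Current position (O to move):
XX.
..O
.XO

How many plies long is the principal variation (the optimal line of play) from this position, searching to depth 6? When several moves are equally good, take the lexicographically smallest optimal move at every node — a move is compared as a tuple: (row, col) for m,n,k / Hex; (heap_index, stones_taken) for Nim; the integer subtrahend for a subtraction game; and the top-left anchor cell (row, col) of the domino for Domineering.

PV length from [XX./..O/.XO]: 3 plies

p1 O@[XX./..O/.XO]: (0,2)[XXO/..O/.XO]-1 (1,0)[XX./O.O/.XO]-1 (1,1)[XX./.OO/.XO]+1* (2,0)[XX./..O/OXO]-1
p2 X@[XX./.OO/.XO]: (0,2)[XXX/.OO/.XO]-1* (1,0)[XX./XOO/.XO]-1 (2,0)[XX./.OO/XXO]-1
p3 O@[XXX/.OO/.XO]: (1,0)[XXX/OOO/.XO]+1* (2,0)[XXX/.OO/OXO]+1
p4 X@[XXX/OOO/.XO] terminal -1; root [XX./..O/.XO] d6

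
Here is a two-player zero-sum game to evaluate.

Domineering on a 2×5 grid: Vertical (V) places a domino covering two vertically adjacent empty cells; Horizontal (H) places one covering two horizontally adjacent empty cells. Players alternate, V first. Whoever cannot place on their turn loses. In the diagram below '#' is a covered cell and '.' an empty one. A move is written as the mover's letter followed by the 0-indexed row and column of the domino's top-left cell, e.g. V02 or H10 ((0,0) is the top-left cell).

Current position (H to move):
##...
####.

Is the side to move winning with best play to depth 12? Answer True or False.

[##.../####.] H move#1: H02:-1/####./####., H03:+1/##.##/####.*
[##.##/####.] end (terminal -1, V#2); searched ##.../####. to 12

H winning at [##.../####.]: True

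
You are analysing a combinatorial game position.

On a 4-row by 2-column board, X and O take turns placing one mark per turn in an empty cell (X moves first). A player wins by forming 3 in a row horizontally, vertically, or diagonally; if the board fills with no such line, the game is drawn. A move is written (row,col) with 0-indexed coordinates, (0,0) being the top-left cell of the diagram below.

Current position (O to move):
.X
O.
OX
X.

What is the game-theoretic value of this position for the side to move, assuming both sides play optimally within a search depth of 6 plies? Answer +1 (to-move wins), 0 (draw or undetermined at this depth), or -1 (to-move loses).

ply 1, O at .X/O./OX/X. | (0,0)=+1→OX/O./OX/X.*; (1,1)=+0→.X/OO/OX/X.; (3,1)=-1→.X/O./OX/XO
ply 2: OX/O./OX/X. is terminal -1 (X); from .X/O./OX/X. depth 6

value(.X/O./OX/X., O) = +1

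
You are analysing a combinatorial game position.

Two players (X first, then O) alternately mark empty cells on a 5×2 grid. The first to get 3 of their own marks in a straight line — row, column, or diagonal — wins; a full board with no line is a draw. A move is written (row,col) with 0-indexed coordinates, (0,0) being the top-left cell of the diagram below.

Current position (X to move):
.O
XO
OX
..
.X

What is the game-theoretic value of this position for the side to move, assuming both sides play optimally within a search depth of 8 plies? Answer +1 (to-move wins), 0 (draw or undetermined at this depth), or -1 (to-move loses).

value(.O/XO/OX/../.X, X) = +1

[.O/XO/OX/../.X] X move#1: (0,0):+0/XO/XO/OX/../.X, (3,0):+0/.O/XO/OX/X./.X, (3,1):+1/.O/XO/OX/.X/.X*, (4,0):+0/.O/XO/OX/../XX
[.O/XO/OX/.X/.X] end (terminal -1, O#2); searched .O/XO/OX/../.X to 8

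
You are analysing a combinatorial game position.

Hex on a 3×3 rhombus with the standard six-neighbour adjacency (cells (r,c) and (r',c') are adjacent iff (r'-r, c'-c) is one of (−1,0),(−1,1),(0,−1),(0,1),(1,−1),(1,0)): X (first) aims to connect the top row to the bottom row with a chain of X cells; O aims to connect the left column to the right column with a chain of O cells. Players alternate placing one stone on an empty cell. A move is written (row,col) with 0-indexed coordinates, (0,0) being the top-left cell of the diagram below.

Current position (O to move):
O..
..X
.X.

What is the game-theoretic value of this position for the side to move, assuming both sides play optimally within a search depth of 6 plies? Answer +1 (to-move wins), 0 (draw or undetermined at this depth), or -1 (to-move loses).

value(O../..X/.X., O) = +1

[O../..X/.X.] O move#1: (0,1):-1/OO./..X/.X., (0,2):+1/O.O/..X/.X.*, (1,0):-1/O../O.X/.X., (1,1):-1/O../.OX/.X., (2,0):-1/O../..X/OX., (2,2):-1/O../..X/.XO
[O.O/..X/.X.] X move#2: (0,1):-1/OXO/..X/.X.*, (1,0):-1/O.O/X.X/.X., (1,1):-1/O.O/.XX/.X., (2,0):-1/O.O/..X/XX., (2,2):-1/O.O/..X/.XX
[OXO/..X/.X.] O move#3: (1,0):-1/OXO/O.X/.X., (1,1):+1/OXO/.OX/.X.*, (2,0):-1/OXO/..X/OX., (2,2):-1/OXO/..X/.XO
[OXO/.OX/.X.] X move#4: (1,0):-1/OXO/XOX/.X.*, (2,0):-1/OXO/.OX/XX., (2,2):-1/OXO/.OX/.XX
[OXO/XOX/.X.] O move#5: (2,0):+1/OXO/XOX/OX.*, (2,2):-1/OXO/XOX/.XO
[OXO/XOX/OX.] end (terminal -1, X#6); searched O../..X/.X. to 6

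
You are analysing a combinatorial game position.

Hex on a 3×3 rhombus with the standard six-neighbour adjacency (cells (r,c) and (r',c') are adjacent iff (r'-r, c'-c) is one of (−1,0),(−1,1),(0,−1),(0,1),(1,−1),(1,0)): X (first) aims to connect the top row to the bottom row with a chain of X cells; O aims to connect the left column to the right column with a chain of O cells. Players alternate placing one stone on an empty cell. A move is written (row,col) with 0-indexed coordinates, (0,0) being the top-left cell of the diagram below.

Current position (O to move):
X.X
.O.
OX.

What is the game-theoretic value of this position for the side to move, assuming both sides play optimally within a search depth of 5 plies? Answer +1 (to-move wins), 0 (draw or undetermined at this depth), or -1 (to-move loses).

value(X.X/.O./OX., O) = +1

ply 1, O at X.X/.O./OX. | (0,1)=-1→XOX/.O./OX.; (1,0)=-1→X.X/OO./OX.; (1,2)=+1→X.X/.OO/OX.*; (2,2)=-1→X.X/.O./OXO
ply 2: X.X/.OO/OX. is terminal -1 (X); from X.X/.O./OX. depth 5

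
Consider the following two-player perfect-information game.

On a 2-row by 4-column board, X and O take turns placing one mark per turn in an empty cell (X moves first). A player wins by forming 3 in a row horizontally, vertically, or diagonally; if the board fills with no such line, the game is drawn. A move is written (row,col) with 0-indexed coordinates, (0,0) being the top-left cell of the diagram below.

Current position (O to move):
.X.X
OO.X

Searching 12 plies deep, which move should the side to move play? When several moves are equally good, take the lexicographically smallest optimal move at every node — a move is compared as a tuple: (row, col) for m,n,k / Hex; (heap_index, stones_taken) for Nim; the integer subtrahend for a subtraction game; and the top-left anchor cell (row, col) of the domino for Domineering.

[.X.X/OO.X] O move#1: (0,0):-1/OX.X/OO.X, (0,2):+0/.XOX/OO.X, (1,2):+1/.X.X/OOOX*
[.X.X/OOOX] end (terminal -1, X#2); searched .X.X/OO.X to 12

O's best at [.X.X/OO.X]: (1,2)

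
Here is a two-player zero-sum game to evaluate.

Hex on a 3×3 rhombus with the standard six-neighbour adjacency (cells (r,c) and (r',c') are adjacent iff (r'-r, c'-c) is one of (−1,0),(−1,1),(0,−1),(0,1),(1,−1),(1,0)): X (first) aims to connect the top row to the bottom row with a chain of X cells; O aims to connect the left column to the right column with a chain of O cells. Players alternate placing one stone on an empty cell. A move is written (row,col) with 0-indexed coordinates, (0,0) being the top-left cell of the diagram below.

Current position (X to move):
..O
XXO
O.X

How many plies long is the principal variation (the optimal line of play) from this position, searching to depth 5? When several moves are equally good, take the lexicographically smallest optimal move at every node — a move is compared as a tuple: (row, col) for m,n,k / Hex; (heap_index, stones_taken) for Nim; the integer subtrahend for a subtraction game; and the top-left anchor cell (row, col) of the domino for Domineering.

p1 X@[..O/XXO/O.X]: (0,0)[X.O/XXO/O.X]-1 (0,1)[.XO/XXO/O.X]-1 (2,1)[..O/XXO/OXX]+1*
p2 O@[..O/XXO/OXX]: (0,0)[O.O/XXO/OXX]-1* (0,1)[.OO/XXO/OXX]-1
p3 X@[O.O/XXO/OXX]: (0,1)[OXO/XXO/OXX]+1*
p4 O@[OXO/XXO/OXX] terminal -1; root [..O/XXO/O.X] d5

PV length from [..O/XXO/O.X]: 3 plies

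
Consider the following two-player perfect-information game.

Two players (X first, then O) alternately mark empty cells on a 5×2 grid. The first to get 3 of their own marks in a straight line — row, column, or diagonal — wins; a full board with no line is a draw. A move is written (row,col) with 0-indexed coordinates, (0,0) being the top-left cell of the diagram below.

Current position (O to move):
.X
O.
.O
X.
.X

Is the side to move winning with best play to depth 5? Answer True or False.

[.X/O./.O/X./.X] O move#1: (0,0):+0/OX/O./.O/X./.X*, (1,1):+0/.X/OO/.O/X./.X, (2,0):+0/.X/O./OO/X./.X, (3,1):+0/.X/O./.O/XO/.X, (4,0):+0/.X/O./.O/X./OX
[OX/O./.O/X./.X] X move#2: (1,1):-1/OX/OX/.O/X./.X, (2,0):+0/OX/O./XO/X./.X*, (3,1):-1/OX/O./.O/XX/.X, (4,0):-1/OX/O./.O/X./XX
[OX/O./XO/X./.X] O move#3: (1,1):-1/OX/OO/XO/X./.X, (3,1):-1/OX/O./XO/XO/.X, (4,0):+0/OX/O./XO/X./OX*
[OX/O./XO/X./OX] X move#4: (1,1):+0/OX/OX/XO/X./OX*, (3,1):+0/OX/O./XO/XX/OX
[OX/OX/XO/X./OX] O move#5: (3,1):+0/OX/OX/XO/XO/OX*
[OX/OX/XO/XO/OX] end (terminal +0, X#6); searched .X/O./.O/X./.X to 5

O winning at [.X/O./.O/X./.X]: False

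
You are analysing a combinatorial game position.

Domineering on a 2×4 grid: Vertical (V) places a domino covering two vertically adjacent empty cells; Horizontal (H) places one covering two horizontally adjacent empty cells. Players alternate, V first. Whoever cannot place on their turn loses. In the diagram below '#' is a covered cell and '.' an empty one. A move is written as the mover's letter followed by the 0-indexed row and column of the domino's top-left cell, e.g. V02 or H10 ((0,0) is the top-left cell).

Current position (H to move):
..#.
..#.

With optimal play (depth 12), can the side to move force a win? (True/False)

H winning at [..#./..#.]: True

[..#./..#.] H move#1: H00:+1/###./..#.*, H10:+1/..#./###.
[###./..#.] V move#2: V03:-1/####/..##*
[####/..##] H move#3: H10:+1/####/####*
[####/####] end (terminal -1, V#4); searched ..#./..#. to 12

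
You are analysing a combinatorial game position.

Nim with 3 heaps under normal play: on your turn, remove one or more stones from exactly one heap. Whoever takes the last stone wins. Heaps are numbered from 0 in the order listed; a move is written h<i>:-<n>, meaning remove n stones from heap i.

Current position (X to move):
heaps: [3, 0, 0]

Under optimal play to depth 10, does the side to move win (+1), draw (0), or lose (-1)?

ply 1, X at (3,0,0) | h0:-1=-1→(2,0,0); h0:-2=-1→(1,0,0); h0:-3=+1→(0,0,0)*
ply 2: (0,0,0) is terminal -1 (O); from (3,0,0) depth 10

value((3,0,0), X) = +1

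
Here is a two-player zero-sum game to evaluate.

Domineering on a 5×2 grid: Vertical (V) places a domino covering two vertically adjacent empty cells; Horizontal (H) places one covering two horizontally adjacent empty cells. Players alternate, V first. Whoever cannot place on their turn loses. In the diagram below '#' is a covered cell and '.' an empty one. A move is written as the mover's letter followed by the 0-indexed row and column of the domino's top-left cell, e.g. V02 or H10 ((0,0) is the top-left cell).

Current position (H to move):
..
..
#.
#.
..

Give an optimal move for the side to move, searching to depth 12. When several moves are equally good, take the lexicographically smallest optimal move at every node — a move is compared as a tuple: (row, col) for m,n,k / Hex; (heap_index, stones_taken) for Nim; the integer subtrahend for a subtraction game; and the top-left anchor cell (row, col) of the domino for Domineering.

p1 H@[../../#./#./..]: H00[##/../#./#./..]+1* H10[../##/#./#./..]+1 H40[../../#./#./##]-1
p2 V@[##/../#./#./..]: V11[##/.#/##/#./..]-1* V21[##/../##/##/..]-1 V31[##/../#./##/.#]-1
p3 H@[##/.#/##/#./..]: H40[##/.#/##/#./##]+1*
p4 V@[##/.#/##/#./##] terminal -1; root [../../#./#./..] d12

H's best at [../../#./#./..]: H00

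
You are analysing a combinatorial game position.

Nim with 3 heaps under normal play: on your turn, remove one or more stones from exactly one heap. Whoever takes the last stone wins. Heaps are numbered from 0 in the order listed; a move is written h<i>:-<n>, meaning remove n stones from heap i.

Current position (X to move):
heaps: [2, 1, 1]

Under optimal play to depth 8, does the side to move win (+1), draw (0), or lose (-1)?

p1 X@[(2,1,1)]: h0:-1[(1,1,1)]-1 h0:-2[(0,1,1)]+1* h1:-1[(2,0,1)]-1 h2:-1[(2,1,0)]-1
p2 O@[(0,1,1)]: h1:-1[(0,0,1)]-1* h2:-1[(0,1,0)]-1
p3 X@[(0,0,1)]: h2:-1[(0,0,0)]+1*
p4 O@[(0,0,0)] terminal -1; root [(2,1,1)] d8

value((2,1,1), X) = +1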